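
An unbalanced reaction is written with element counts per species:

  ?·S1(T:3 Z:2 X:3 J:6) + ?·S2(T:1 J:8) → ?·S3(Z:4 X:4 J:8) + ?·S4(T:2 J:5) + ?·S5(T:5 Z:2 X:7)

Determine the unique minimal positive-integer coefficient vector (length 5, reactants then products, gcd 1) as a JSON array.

T: 5·3+2·1 = 17 | 2·0+6·2+1·5 = 17
Z: 5·2+2·0 = 10 | 2·4+6·0+1·2 = 10
X: 5·3+2·0 = 15 | 2·4+6·0+1·7 = 15
J: 5·6+2·8 = 46 | 2·8+6·5+1·0 = 46
gcd(5,2,2,6,1) = 1

Coefficients: [5, 2, 2, 6, 1]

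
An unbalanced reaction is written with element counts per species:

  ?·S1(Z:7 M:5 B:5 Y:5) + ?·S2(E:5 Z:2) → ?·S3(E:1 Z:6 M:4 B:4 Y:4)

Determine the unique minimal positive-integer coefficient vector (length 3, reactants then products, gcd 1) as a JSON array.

E: 4·0+1·5 = 5 | 5·1 = 5
Z: 4·7+1·2 = 30 | 5·6 = 30
M: 4·5+1·0 = 20 | 5·4 = 20
B: 4·5+1·0 = 20 | 5·4 = 20
Y: 4·5+1·0 = 20 | 5·4 = 20
gcd(4,1,5) = 1

Coefficients: [4, 1, 5]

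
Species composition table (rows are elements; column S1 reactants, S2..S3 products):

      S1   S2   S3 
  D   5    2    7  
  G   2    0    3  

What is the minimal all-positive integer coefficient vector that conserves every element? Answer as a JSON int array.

Coefficients: [6, 1, 4]

D: 6·5 = 30 | 1·2+4·7 = 30
G: 6·2 = 12 | 1·0+4·3 = 12
gcd(6,1,4) = 1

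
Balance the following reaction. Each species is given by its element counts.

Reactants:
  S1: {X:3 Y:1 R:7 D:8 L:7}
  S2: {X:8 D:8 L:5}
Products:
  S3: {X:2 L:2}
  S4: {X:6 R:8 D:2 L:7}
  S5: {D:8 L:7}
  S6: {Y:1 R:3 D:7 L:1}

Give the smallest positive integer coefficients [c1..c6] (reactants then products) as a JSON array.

X: 4·3+1·8 = 20 | 4·2+2·6+1·0+4·0 = 20
Y: 4·1+1·0 = 4 | 4·0+2·0+1·0+4·1 = 4
R: 4·7+1·0 = 28 | 4·0+2·8+1·0+4·3 = 28
D: 4·8+1·8 = 40 | 4·0+2·2+1·8+4·7 = 40
L: 4·7+1·5 = 33 | 4·2+2·7+1·7+4·1 = 33
gcd(4,1,4,2,1,4) = 1

Coefficients: [4, 1, 4, 2, 1, 4]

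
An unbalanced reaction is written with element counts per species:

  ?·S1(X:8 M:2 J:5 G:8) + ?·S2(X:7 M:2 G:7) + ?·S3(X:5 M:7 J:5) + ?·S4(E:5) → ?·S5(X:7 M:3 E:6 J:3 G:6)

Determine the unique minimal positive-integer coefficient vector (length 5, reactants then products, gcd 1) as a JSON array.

Coefficients: [2, 2, 1, 6, 5]

X: 2·8+2·7+1·5+6·0 = 35 | 5·7 = 35
M: 2·2+2·2+1·7+6·0 = 15 | 5·3 = 15
E: 2·0+2·0+1·0+6·5 = 30 | 5·6 = 30
J: 2·5+2·0+1·5+6·0 = 15 | 5·3 = 15
G: 2·8+2·7+1·0+6·0 = 30 | 5·6 = 30
gcd(2,2,1,6,5) = 1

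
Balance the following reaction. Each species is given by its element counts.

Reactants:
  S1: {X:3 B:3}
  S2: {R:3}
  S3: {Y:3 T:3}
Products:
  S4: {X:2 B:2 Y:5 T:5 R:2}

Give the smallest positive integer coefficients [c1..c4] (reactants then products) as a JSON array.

Coefficients: [2, 2, 5, 3]

X: 2·3+2·0+5·0 = 6 | 3·2 = 6
B: 2·3+2·0+5·0 = 6 | 3·2 = 6
Y: 2·0+2·0+5·3 = 15 | 3·5 = 15
T: 2·0+2·0+5·3 = 15 | 3·5 = 15
R: 2·0+2·3+5·0 = 6 | 3·2 = 6
gcd(2,2,5,3) = 1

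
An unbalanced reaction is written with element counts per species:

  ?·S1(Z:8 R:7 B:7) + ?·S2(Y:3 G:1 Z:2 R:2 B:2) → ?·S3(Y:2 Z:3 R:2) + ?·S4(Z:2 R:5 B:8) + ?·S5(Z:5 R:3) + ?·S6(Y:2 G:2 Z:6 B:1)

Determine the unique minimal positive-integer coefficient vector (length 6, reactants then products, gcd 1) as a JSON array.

Y: 3·0+2·3 = 6 | 2·2+3·0+2·0+1·2 = 6
G: 3·0+2·1 = 2 | 2·0+3·0+2·0+1·2 = 2
Z: 3·8+2·2 = 28 | 2·3+3·2+2·5+1·6 = 28
R: 3·7+2·2 = 25 | 2·2+3·5+2·3+1·0 = 25
B: 3·7+2·2 = 25 | 2·0+3·8+2·0+1·1 = 25
gcd(3,2,2,3,2,1) = 1

Coefficients: [3, 2, 2, 3, 2, 1]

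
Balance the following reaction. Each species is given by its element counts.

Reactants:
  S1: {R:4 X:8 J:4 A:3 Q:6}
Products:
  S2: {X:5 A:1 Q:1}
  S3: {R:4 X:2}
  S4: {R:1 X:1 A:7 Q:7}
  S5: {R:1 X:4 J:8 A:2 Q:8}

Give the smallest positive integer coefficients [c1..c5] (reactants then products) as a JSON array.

Coefficients: [6, 5, 5, 1, 3]

R: 6·4 = 24 | 5·0+5·4+1·1+3·1 = 24
X: 6·8 = 48 | 5·5+5·2+1·1+3·4 = 48
J: 6·4 = 24 | 5·0+5·0+1·0+3·8 = 24
A: 6·3 = 18 | 5·1+5·0+1·7+3·2 = 18
Q: 6·6 = 36 | 5·1+5·0+1·7+3·8 = 36
gcd(6,5,5,1,3) = 1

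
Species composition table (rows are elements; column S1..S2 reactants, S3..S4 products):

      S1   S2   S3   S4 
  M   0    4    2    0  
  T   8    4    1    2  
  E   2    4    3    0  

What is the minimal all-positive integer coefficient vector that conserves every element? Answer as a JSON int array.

M: 1·0+1·4 = 4 | 2·2+5·0 = 4
T: 1·8+1·4 = 12 | 2·1+5·2 = 12
E: 1·2+1·4 = 6 | 2·3+5·0 = 6
gcd(1,1,2,5) = 1

Coefficients: [1, 1, 2, 5]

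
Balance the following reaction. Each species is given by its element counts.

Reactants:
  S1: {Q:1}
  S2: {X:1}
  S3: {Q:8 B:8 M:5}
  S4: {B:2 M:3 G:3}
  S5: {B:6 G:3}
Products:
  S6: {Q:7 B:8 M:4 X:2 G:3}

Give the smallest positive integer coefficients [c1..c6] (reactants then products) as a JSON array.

Q: 6·1+4·0+1·8+1·0+1·0 = 14 | 2·7 = 14
B: 6·0+4·0+1·8+1·2+1·6 = 16 | 2·8 = 16
M: 6·0+4·0+1·5+1·3+1·0 = 8 | 2·4 = 8
X: 6·0+4·1+1·0+1·0+1·0 = 4 | 2·2 = 4
G: 6·0+4·0+1·0+1·3+1·3 = 6 | 2·3 = 6
gcd(6,4,1,1,1,2) = 1

Coefficients: [6, 4, 1, 1, 1, 2]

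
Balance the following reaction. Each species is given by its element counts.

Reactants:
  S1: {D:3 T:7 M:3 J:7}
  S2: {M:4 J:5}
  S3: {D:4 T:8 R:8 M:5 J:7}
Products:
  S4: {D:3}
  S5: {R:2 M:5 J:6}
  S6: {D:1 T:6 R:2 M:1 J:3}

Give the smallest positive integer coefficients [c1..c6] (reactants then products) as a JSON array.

D: 2·3+1·0+2·4 = 14 | 3·3+3·0+5·1 = 14
T: 2·7+1·0+2·8 = 30 | 3·0+3·0+5·6 = 30
R: 2·0+1·0+2·8 = 16 | 3·0+3·2+5·2 = 16
M: 2·3+1·4+2·5 = 20 | 3·0+3·5+5·1 = 20
J: 2·7+1·5+2·7 = 33 | 3·0+3·6+5·3 = 33
gcd(2,1,2,3,3,5) = 1

Coefficients: [2, 1, 2, 3, 3, 5]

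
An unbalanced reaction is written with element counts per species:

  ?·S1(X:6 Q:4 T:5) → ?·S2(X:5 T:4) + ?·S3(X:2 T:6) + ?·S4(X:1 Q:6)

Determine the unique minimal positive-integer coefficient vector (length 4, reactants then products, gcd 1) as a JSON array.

X: 6·6 = 36 | 6·5+1·2+4·1 = 36
Q: 6·4 = 24 | 6·0+1·0+4·6 = 24
T: 6·5 = 30 | 6·4+1·6+4·0 = 30
gcd(6,6,1,4) = 1

Coefficients: [6, 6, 1, 4]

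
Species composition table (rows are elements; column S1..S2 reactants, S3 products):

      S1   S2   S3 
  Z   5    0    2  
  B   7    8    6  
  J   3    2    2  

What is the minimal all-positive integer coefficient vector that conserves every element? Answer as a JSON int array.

Coefficients: [2, 2, 5]

Z: 2·5+2·0 = 10 | 5·2 = 10
B: 2·7+2·8 = 30 | 5·6 = 30
J: 2·3+2·2 = 10 | 5·2 = 10
gcd(2,2,5) = 1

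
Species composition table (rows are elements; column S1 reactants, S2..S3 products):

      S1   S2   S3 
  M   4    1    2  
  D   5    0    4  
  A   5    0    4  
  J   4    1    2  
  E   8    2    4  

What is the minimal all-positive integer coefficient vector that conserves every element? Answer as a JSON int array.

Coefficients: [4, 6, 5]

M: 4·4 = 16 | 6·1+5·2 = 16
D: 4·5 = 20 | 6·0+5·4 = 20
A: 4·5 = 20 | 6·0+5·4 = 20
J: 4·4 = 16 | 6·1+5·2 = 16
E: 4·8 = 32 | 6·2+5·4 = 32
gcd(4,6,5) = 1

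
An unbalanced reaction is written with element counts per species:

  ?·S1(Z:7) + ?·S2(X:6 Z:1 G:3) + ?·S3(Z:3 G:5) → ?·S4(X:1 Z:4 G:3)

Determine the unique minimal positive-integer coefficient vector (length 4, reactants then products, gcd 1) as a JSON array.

X: 2·0+1·6+3·0 = 6 | 6·1 = 6
Z: 2·7+1·1+3·3 = 24 | 6·4 = 24
G: 2·0+1·3+3·5 = 18 | 6·3 = 18
gcd(2,1,3,6) = 1

Coefficients: [2, 1, 3, 6]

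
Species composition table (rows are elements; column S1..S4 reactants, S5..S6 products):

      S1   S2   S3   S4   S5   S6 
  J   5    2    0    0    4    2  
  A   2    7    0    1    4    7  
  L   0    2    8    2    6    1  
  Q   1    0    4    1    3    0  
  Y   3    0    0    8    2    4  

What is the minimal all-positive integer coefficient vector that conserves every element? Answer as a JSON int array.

Coefficients: [4, 6, 3, 2, 6, 4]

J: 4·5+6·2+3·0+2·0 = 32 | 6·4+4·2 = 32
A: 4·2+6·7+3·0+2·1 = 52 | 6·4+4·7 = 52
L: 4·0+6·2+3·8+2·2 = 40 | 6·6+4·1 = 40
Q: 4·1+6·0+3·4+2·1 = 18 | 6·3+4·0 = 18
Y: 4·3+6·0+3·0+2·8 = 28 | 6·2+4·4 = 28
gcd(4,6,3,2,6,4) = 1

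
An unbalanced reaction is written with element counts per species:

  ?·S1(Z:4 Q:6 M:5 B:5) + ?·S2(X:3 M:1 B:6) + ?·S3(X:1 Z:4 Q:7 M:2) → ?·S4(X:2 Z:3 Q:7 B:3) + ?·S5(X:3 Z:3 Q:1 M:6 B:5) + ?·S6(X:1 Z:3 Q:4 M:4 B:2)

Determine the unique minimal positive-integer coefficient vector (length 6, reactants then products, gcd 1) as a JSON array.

X: 1·0+3·3+5·1 = 14 | 4·2+1·3+3·1 = 14
Z: 1·4+3·0+5·4 = 24 | 4·3+1·3+3·3 = 24
Q: 1·6+3·0+5·7 = 41 | 4·7+1·1+3·4 = 41
M: 1·5+3·1+5·2 = 18 | 4·0+1·6+3·4 = 18
B: 1·5+3·6+5·0 = 23 | 4·3+1·5+3·2 = 23
gcd(1,3,5,4,1,3) = 1

Coefficients: [1, 3, 5, 4, 1, 3]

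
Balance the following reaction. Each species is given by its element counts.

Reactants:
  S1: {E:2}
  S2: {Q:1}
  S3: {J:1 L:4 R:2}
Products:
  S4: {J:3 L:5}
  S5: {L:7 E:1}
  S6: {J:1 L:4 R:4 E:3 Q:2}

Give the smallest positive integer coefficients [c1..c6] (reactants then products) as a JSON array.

J: 5·0+6·0+6·1 = 6 | 1·3+1·0+3·1 = 6
L: 5·0+6·0+6·4 = 24 | 1·5+1·7+3·4 = 24
R: 5·0+6·0+6·2 = 12 | 1·0+1·0+3·4 = 12
E: 5·2+6·0+6·0 = 10 | 1·0+1·1+3·3 = 10
Q: 5·0+6·1+6·0 = 6 | 1·0+1·0+3·2 = 6
gcd(5,6,6,1,1,3) = 1

Coefficients: [5, 6, 6, 1, 1, 3]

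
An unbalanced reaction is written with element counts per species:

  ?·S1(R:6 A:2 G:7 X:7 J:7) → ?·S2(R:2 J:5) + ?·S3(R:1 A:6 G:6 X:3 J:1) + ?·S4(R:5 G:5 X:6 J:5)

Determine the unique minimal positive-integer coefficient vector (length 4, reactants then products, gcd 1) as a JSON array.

Coefficients: [3, 1, 1, 3]

R: 3·6 = 18 | 1·2+1·1+3·5 = 18
A: 3·2 = 6 | 1·0+1·6+3·0 = 6
G: 3·7 = 21 | 1·0+1·6+3·5 = 21
X: 3·7 = 21 | 1·0+1·3+3·6 = 21
J: 3·7 = 21 | 1·5+1·1+3·5 = 21
gcd(3,1,1,3) = 1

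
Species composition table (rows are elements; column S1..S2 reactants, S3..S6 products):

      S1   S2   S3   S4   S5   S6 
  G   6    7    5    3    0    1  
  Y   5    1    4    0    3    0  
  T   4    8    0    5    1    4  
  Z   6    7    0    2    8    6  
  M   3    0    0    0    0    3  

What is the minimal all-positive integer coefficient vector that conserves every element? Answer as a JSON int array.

Coefficients: [5, 2, 6, 3, 1, 5]

G: 5·6+2·7 = 44 | 6·5+3·3+1·0+5·1 = 44
Y: 5·5+2·1 = 27 | 6·4+3·0+1·3+5·0 = 27
T: 5·4+2·8 = 36 | 6·0+3·5+1·1+5·4 = 36
Z: 5·6+2·7 = 44 | 6·0+3·2+1·8+5·6 = 44
M: 5·3+2·0 = 15 | 6·0+3·0+1·0+5·3 = 15
gcd(5,2,6,3,1,5) = 1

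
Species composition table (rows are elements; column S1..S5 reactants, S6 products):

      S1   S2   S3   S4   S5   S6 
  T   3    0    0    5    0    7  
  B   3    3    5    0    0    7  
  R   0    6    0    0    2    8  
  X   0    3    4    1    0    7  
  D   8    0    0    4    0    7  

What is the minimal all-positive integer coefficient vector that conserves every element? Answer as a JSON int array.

T: 1·3+5·0+2·0+5·5+1·0 = 28 | 4·7 = 28
B: 1·3+5·3+2·5+5·0+1·0 = 28 | 4·7 = 28
R: 1·0+5·6+2·0+5·0+1·2 = 32 | 4·8 = 32
X: 1·0+5·3+2·4+5·1+1·0 = 28 | 4·7 = 28
D: 1·8+5·0+2·0+5·4+1·0 = 28 | 4·7 = 28
gcd(1,5,2,5,1,4) = 1

Coefficients: [1, 5, 2, 5, 1, 4]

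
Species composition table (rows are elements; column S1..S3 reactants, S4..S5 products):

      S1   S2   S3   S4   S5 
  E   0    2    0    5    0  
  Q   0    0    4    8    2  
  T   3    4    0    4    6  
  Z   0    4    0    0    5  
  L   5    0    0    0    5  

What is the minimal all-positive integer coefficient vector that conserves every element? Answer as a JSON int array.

E: 4·0+5·2+6·0 = 10 | 2·5+4·0 = 10
Q: 4·0+5·0+6·4 = 24 | 2·8+4·2 = 24
T: 4·3+5·4+6·0 = 32 | 2·4+4·6 = 32
Z: 4·0+5·4+6·0 = 20 | 2·0+4·5 = 20
L: 4·5+5·0+6·0 = 20 | 2·0+4·5 = 20
gcd(4,5,6,2,4) = 1

Coefficients: [4, 5, 6, 2, 4]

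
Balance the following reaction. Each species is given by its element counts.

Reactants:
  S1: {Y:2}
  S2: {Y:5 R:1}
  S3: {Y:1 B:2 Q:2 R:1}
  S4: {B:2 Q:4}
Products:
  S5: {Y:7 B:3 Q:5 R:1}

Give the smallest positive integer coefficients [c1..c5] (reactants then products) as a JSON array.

Coefficients: [4, 1, 1, 2, 2]

Y: 4·2+1·5+1·1+2·0 = 14 | 2·7 = 14
B: 4·0+1·0+1·2+2·2 = 6 | 2·3 = 6
Q: 4·0+1·0+1·2+2·4 = 10 | 2·5 = 10
R: 4·0+1·1+1·1+2·0 = 2 | 2·1 = 2
gcd(4,1,1,2,2) = 1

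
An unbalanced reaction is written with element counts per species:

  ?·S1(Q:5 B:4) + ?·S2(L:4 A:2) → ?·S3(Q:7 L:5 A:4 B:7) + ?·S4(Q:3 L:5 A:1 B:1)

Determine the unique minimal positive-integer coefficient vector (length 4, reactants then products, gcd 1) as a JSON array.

Coefficients: [4, 5, 2, 2]

Q: 4·5+5·0 = 20 | 2·7+2·3 = 20
L: 4·0+5·4 = 20 | 2·5+2·5 = 20
A: 4·0+5·2 = 10 | 2·4+2·1 = 10
B: 4·4+5·0 = 16 | 2·7+2·1 = 16
gcd(4,5,2,2) = 1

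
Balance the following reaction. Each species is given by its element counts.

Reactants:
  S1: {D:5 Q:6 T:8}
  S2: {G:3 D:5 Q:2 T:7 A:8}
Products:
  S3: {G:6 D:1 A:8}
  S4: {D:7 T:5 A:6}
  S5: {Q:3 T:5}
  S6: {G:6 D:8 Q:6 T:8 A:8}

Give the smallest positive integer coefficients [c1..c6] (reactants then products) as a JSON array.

Coefficients: [3, 6, 1, 4, 6, 2]

G: 3·0+6·3 = 18 | 1·6+4·0+6·0+2·6 = 18
D: 3·5+6·5 = 45 | 1·1+4·7+6·0+2·8 = 45
Q: 3·6+6·2 = 30 | 1·0+4·0+6·3+2·6 = 30
T: 3·8+6·7 = 66 | 1·0+4·5+6·5+2·8 = 66
A: 3·0+6·8 = 48 | 1·8+4·6+6·0+2·8 = 48
gcd(3,6,1,4,6,2) = 1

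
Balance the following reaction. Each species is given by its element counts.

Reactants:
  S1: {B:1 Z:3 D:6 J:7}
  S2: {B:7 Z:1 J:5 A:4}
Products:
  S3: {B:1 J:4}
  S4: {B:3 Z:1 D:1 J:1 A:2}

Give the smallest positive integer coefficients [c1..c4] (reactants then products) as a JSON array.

Coefficients: [1, 3, 4, 6]

B: 1·1+3·7 = 22 | 4·1+6·3 = 22
Z: 1·3+3·1 = 6 | 4·0+6·1 = 6
D: 1·6+3·0 = 6 | 4·0+6·1 = 6
J: 1·7+3·5 = 22 | 4·4+6·1 = 22
A: 1·0+3·4 = 12 | 4·0+6·2 = 12
gcd(1,3,4,6) = 1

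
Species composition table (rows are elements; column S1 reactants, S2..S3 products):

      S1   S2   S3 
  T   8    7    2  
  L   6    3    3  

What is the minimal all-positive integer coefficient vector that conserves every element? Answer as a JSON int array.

Coefficients: [5, 4, 6]

T: 5·8 = 40 | 4·7+6·2 = 40
L: 5·6 = 30 | 4·3+6·3 = 30
gcd(5,4,6) = 1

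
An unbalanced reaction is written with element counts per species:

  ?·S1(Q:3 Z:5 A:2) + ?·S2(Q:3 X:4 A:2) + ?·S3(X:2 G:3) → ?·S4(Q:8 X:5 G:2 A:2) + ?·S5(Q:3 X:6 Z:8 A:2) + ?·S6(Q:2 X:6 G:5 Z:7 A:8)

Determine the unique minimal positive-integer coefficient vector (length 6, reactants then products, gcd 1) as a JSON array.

Coefficients: [3, 4, 3, 2, 1, 1]

Q: 3·3+4·3+3·0 = 21 | 2·8+1·3+1·2 = 21
X: 3·0+4·4+3·2 = 22 | 2·5+1·6+1·6 = 22
G: 3·0+4·0+3·3 = 9 | 2·2+1·0+1·5 = 9
Z: 3·5+4·0+3·0 = 15 | 2·0+1·8+1·7 = 15
A: 3·2+4·2+3·0 = 14 | 2·2+1·2+1·8 = 14
gcd(3,4,3,2,1,1) = 1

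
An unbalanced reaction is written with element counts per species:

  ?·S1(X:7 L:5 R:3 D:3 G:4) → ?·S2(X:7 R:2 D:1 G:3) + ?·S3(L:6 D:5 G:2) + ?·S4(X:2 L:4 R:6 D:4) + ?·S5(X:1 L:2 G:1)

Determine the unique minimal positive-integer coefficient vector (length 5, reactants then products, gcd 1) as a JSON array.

Coefficients: [4, 3, 1, 1, 5]

X: 4·7 = 28 | 3·7+1·0+1·2+5·1 = 28
L: 4·5 = 20 | 3·0+1·6+1·4+5·2 = 20
R: 4·3 = 12 | 3·2+1·0+1·6+5·0 = 12
D: 4·3 = 12 | 3·1+1·5+1·4+5·0 = 12
G: 4·4 = 16 | 3·3+1·2+1·0+5·1 = 16
gcd(4,3,1,1,5) = 1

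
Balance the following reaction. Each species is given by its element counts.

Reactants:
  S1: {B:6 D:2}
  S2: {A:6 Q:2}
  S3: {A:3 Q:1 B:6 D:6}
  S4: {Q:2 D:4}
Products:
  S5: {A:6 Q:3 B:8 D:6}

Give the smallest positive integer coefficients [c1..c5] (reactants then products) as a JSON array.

A: 6·0+5·6+2·3+3·0 = 36 | 6·6 = 36
Q: 6·0+5·2+2·1+3·2 = 18 | 6·3 = 18
B: 6·6+5·0+2·6+3·0 = 48 | 6·8 = 48
D: 6·2+5·0+2·6+3·4 = 36 | 6·6 = 36
gcd(6,5,2,3,6) = 1

Coefficients: [6, 5, 2, 3, 6]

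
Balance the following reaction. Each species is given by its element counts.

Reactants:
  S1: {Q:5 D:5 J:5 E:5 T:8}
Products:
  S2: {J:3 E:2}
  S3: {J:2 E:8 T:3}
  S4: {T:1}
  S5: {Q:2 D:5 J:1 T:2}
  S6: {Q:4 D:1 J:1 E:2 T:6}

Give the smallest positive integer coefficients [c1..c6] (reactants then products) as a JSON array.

Coefficients: [6, 6, 1, 5, 5, 5]

Q: 6·5 = 30 | 6·0+1·0+5·0+5·2+5·4 = 30
D: 6·5 = 30 | 6·0+1·0+5·0+5·5+5·1 = 30
J: 6·5 = 30 | 6·3+1·2+5·0+5·1+5·1 = 30
E: 6·5 = 30 | 6·2+1·8+5·0+5·0+5·2 = 30
T: 6·8 = 48 | 6·0+1·3+5·1+5·2+5·6 = 48
gcd(6,6,1,5,5,5) = 1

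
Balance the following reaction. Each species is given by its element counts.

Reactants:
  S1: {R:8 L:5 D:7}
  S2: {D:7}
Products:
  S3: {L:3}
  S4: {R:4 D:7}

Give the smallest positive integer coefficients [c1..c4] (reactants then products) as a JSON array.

Coefficients: [3, 3, 5, 6]

R: 3·8+3·0 = 24 | 5·0+6·4 = 24
L: 3·5+3·0 = 15 | 5·3+6·0 = 15
D: 3·7+3·7 = 42 | 5·0+6·7 = 42
gcd(3,3,5,6) = 1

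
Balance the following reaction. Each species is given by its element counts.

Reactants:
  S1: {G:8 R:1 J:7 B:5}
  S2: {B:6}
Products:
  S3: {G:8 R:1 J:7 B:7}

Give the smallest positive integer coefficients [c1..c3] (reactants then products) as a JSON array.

Coefficients: [3, 1, 3]

G: 3·8+1·0 = 24 | 3·8 = 24
R: 3·1+1·0 = 3 | 3·1 = 3
J: 3·7+1·0 = 21 | 3·7 = 21
B: 3·5+1·6 = 21 | 3·7 = 21
gcd(3,1,3) = 1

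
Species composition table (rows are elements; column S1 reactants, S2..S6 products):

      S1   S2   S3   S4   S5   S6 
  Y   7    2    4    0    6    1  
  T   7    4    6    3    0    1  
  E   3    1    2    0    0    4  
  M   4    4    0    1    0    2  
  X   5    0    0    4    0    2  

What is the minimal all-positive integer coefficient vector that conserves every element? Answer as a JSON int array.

Coefficients: [4, 2, 1, 4, 3, 2]

Y: 4·7 = 28 | 2·2+1·4+4·0+3·6+2·1 = 28
T: 4·7 = 28 | 2·4+1·6+4·3+3·0+2·1 = 28
E: 4·3 = 12 | 2·1+1·2+4·0+3·0+2·4 = 12
M: 4·4 = 16 | 2·4+1·0+4·1+3·0+2·2 = 16
X: 4·5 = 20 | 2·0+1·0+4·4+3·0+2·2 = 20
gcd(4,2,1,4,3,2) = 1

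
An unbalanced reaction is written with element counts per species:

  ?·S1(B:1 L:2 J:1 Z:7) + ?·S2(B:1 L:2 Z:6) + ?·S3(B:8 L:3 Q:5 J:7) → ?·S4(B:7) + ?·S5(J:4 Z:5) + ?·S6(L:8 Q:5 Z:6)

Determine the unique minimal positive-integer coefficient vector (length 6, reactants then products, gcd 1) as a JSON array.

Coefficients: [2, 3, 2, 3, 4, 2]

B: 2·1+3·1+2·8 = 21 | 3·7+4·0+2·0 = 21
L: 2·2+3·2+2·3 = 16 | 3·0+4·0+2·8 = 16
Q: 2·0+3·0+2·5 = 10 | 3·0+4·0+2·5 = 10
J: 2·1+3·0+2·7 = 16 | 3·0+4·4+2·0 = 16
Z: 2·7+3·6+2·0 = 32 | 3·0+4·5+2·6 = 32
gcd(2,3,2,3,4,2) = 1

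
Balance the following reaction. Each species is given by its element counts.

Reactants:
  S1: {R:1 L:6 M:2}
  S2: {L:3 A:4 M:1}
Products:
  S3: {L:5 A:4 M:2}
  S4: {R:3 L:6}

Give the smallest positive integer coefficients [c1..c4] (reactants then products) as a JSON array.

R: 3·1+6·0 = 3 | 6·0+1·3 = 3
L: 3·6+6·3 = 36 | 6·5+1·6 = 36
A: 3·0+6·4 = 24 | 6·4+1·0 = 24
M: 3·2+6·1 = 12 | 6·2+1·0 = 12
gcd(3,6,6,1) = 1

Coefficients: [3, 6, 6, 1]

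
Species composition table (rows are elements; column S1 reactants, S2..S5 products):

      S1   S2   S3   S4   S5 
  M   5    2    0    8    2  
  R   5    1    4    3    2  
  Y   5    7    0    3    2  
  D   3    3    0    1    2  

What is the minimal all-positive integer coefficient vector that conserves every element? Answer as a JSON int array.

Coefficients: [6, 2, 3, 2, 5]

M: 6·5 = 30 | 2·2+3·0+2·8+5·2 = 30
R: 6·5 = 30 | 2·1+3·4+2·3+5·2 = 30
Y: 6·5 = 30 | 2·7+3·0+2·3+5·2 = 30
D: 6·3 = 18 | 2·3+3·0+2·1+5·2 = 18
gcd(6,2,3,2,5) = 1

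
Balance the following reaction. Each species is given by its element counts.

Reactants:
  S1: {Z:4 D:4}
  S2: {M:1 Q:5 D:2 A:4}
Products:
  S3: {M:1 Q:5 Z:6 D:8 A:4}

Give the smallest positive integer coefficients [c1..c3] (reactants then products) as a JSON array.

Coefficients: [3, 2, 2]

M: 3·0+2·1 = 2 | 2·1 = 2
Q: 3·0+2·5 = 10 | 2·5 = 10
Z: 3·4+2·0 = 12 | 2·6 = 12
D: 3·4+2·2 = 16 | 2·8 = 16
A: 3·0+2·4 = 8 | 2·4 = 8
gcd(3,2,2) = 1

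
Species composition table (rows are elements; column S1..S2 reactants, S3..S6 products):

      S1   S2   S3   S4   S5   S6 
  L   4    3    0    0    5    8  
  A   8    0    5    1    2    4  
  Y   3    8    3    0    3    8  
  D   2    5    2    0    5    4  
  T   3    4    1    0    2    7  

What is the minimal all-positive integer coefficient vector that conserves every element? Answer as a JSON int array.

Coefficients: [5, 3, 4, 6, 1, 3]

L: 5·4+3·3 = 29 | 4·0+6·0+1·5+3·8 = 29
A: 5·8+3·0 = 40 | 4·5+6·1+1·2+3·4 = 40
Y: 5·3+3·8 = 39 | 4·3+6·0+1·3+3·8 = 39
D: 5·2+3·5 = 25 | 4·2+6·0+1·5+3·4 = 25
T: 5·3+3·4 = 27 | 4·1+6·0+1·2+3·7 = 27
gcd(5,3,4,6,1,3) = 1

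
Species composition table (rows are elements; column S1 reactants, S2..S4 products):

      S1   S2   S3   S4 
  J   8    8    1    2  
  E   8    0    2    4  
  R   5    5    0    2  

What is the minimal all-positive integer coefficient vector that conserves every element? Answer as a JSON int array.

J: 4·8 = 32 | 2·8+6·1+5·2 = 32
E: 4·8 = 32 | 2·0+6·2+5·4 = 32
R: 4·5 = 20 | 2·5+6·0+5·2 = 20
gcd(4,2,6,5) = 1

Coefficients: [4, 2, 6, 5]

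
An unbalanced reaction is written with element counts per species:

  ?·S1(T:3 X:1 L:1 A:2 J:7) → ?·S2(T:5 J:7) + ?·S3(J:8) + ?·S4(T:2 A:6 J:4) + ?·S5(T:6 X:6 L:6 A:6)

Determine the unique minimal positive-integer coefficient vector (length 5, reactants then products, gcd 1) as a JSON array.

Coefficients: [6, 2, 3, 1, 1]

T: 6·3 = 18 | 2·5+3·0+1·2+1·6 = 18
X: 6·1 = 6 | 2·0+3·0+1·0+1·6 = 6
L: 6·1 = 6 | 2·0+3·0+1·0+1·6 = 6
A: 6·2 = 12 | 2·0+3·0+1·6+1·6 = 12
J: 6·7 = 42 | 2·7+3·8+1·4+1·0 = 42
gcd(6,2,3,1,1) = 1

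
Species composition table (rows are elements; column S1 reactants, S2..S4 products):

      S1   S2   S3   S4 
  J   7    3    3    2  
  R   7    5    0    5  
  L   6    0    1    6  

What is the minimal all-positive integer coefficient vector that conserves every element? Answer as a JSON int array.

Coefficients: [5, 3, 6, 4]

J: 5·7 = 35 | 3·3+6·3+4·2 = 35
R: 5·7 = 35 | 3·5+6·0+4·5 = 35
L: 5·6 = 30 | 3·0+6·1+4·6 = 30
gcd(5,3,6,4) = 1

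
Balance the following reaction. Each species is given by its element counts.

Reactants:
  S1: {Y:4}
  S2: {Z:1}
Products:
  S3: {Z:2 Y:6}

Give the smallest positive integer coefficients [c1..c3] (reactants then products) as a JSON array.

Z: 3·0+4·1 = 4 | 2·2 = 4
Y: 3·4+4·0 = 12 | 2·6 = 12
gcd(3,4,2) = 1

Coefficients: [3, 4, 2]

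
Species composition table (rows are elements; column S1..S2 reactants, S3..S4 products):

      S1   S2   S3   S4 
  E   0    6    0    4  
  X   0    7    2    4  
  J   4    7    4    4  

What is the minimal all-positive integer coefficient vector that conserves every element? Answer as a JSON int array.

Coefficients: [1, 4, 2, 6]

E: 1·0+4·6 = 24 | 2·0+6·4 = 24
X: 1·0+4·7 = 28 | 2·2+6·4 = 28
J: 1·4+4·7 = 32 | 2·4+6·4 = 32
gcd(1,4,2,6) = 1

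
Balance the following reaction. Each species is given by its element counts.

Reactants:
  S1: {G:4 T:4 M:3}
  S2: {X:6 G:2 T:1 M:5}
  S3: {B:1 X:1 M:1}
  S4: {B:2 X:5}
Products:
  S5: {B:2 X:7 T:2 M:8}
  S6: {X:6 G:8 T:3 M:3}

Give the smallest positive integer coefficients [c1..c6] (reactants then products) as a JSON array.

Coefficients: [2, 4, 4, 1, 3, 2]

B: 2·0+4·0+4·1+1·2 = 6 | 3·2+2·0 = 6
X: 2·0+4·6+4·1+1·5 = 33 | 3·7+2·6 = 33
G: 2·4+4·2+4·0+1·0 = 16 | 3·0+2·8 = 16
T: 2·4+4·1+4·0+1·0 = 12 | 3·2+2·3 = 12
M: 2·3+4·5+4·1+1·0 = 30 | 3·8+2·3 = 30
gcd(2,4,4,1,3,2) = 1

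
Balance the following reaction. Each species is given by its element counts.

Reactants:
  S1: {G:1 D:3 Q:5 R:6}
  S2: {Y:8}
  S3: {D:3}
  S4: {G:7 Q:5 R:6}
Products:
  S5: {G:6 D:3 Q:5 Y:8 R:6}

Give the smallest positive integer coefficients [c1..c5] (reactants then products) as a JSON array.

G: 1·1+6·0+5·0+5·7 = 36 | 6·6 = 36
D: 1·3+6·0+5·3+5·0 = 18 | 6·3 = 18
Q: 1·5+6·0+5·0+5·5 = 30 | 6·5 = 30
Y: 1·0+6·8+5·0+5·0 = 48 | 6·8 = 48
R: 1·6+6·0+5·0+5·6 = 36 | 6·6 = 36
gcd(1,6,5,5,6) = 1

Coefficients: [1, 6, 5, 5, 6]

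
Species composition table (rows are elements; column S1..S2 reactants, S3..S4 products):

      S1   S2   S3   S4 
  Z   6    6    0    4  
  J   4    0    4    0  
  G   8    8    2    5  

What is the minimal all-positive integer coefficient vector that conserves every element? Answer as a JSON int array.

Z: 1·6+3·6 = 24 | 1·0+6·4 = 24
J: 1·4+3·0 = 4 | 1·4+6·0 = 4
G: 1·8+3·8 = 32 | 1·2+6·5 = 32
gcd(1,3,1,6) = 1

Coefficients: [1, 3, 1, 6]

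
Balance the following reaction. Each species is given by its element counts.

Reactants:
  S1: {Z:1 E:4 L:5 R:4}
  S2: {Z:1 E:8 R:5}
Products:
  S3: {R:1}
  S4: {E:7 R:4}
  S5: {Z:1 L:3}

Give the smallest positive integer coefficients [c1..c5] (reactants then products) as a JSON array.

Coefficients: [3, 2, 6, 4, 5]

Z: 3·1+2·1 = 5 | 6·0+4·0+5·1 = 5
E: 3·4+2·8 = 28 | 6·0+4·7+5·0 = 28
L: 3·5+2·0 = 15 | 6·0+4·0+5·3 = 15
R: 3·4+2·5 = 22 | 6·1+4·4+5·0 = 22
gcd(3,2,6,4,5) = 1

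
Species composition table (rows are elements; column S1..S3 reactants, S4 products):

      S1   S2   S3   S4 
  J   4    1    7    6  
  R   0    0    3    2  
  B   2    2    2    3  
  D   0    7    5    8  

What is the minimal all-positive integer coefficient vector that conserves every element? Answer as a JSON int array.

Coefficients: [1, 4, 4, 6]

J: 1·4+4·1+4·7 = 36 | 6·6 = 36
R: 1·0+4·0+4·3 = 12 | 6·2 = 12
B: 1·2+4·2+4·2 = 18 | 6·3 = 18
D: 1·0+4·7+4·5 = 48 | 6·8 = 48
gcd(1,4,4,6) = 1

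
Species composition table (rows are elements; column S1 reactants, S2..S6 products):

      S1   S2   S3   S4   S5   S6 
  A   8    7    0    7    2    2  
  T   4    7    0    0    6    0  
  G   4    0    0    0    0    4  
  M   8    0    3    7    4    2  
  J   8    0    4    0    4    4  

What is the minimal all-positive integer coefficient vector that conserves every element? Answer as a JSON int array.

A: 5·8 = 40 | 2·7+4·0+2·7+1·2+5·2 = 40
T: 5·4 = 20 | 2·7+4·0+2·0+1·6+5·0 = 20
G: 5·4 = 20 | 2·0+4·0+2·0+1·0+5·4 = 20
M: 5·8 = 40 | 2·0+4·3+2·7+1·4+5·2 = 40
J: 5·8 = 40 | 2·0+4·4+2·0+1·4+5·4 = 40
gcd(5,2,4,2,1,5) = 1

Coefficients: [5, 2, 4, 2, 1, 5]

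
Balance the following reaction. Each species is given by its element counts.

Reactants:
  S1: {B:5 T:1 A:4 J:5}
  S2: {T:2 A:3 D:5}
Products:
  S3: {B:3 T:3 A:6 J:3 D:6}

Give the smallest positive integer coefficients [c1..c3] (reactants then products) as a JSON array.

B: 3·5+6·0 = 15 | 5·3 = 15
T: 3·1+6·2 = 15 | 5·3 = 15
A: 3·4+6·3 = 30 | 5·6 = 30
J: 3·5+6·0 = 15 | 5·3 = 15
D: 3·0+6·5 = 30 | 5·6 = 30
gcd(3,6,5) = 1

Coefficients: [3, 6, 5]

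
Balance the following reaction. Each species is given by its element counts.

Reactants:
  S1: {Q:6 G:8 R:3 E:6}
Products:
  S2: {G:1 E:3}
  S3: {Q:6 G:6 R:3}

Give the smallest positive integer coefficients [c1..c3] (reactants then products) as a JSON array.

Q: 1·6 = 6 | 2·0+1·6 = 6
G: 1·8 = 8 | 2·1+1·6 = 8
R: 1·3 = 3 | 2·0+1·3 = 3
E: 1·6 = 6 | 2·3+1·0 = 6
gcd(1,2,1) = 1

Coefficients: [1, 2, 1]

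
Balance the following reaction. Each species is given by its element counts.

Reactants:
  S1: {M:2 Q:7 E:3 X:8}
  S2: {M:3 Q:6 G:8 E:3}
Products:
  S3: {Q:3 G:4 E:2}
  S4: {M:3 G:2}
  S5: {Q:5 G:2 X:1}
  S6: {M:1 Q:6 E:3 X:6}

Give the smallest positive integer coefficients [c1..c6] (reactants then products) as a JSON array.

M: 4·2+5·3 = 23 | 6·0+6·3+2·0+5·1 = 23
Q: 4·7+5·6 = 58 | 6·3+6·0+2·5+5·6 = 58
G: 4·0+5·8 = 40 | 6·4+6·2+2·2+5·0 = 40
E: 4·3+5·3 = 27 | 6·2+6·0+2·0+5·3 = 27
X: 4·8+5·0 = 32 | 6·0+6·0+2·1+5·6 = 32
gcd(4,5,6,6,2,5) = 1

Coefficients: [4, 5, 6, 6, 2, 5]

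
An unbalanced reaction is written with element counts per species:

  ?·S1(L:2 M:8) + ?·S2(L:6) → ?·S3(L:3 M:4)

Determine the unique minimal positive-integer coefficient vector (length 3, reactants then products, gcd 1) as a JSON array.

L: 3·2+2·6 = 18 | 6·3 = 18
M: 3·8+2·0 = 24 | 6·4 = 24
gcd(3,2,6) = 1

Coefficients: [3, 2, 6]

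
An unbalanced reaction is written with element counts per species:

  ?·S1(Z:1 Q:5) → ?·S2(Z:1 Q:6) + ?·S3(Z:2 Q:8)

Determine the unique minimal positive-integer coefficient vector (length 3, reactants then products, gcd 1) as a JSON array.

Coefficients: [4, 2, 1]

Z: 4·1 = 4 | 2·1+1·2 = 4
Q: 4·5 = 20 | 2·6+1·8 = 20
gcd(4,2,1) = 1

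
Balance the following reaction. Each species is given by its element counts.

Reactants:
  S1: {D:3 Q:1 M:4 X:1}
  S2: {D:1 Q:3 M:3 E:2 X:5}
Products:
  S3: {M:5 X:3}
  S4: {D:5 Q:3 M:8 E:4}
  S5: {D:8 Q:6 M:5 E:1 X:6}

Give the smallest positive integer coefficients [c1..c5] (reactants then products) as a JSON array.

D: 6·3+3·1 = 21 | 3·0+1·5+2·8 = 21
Q: 6·1+3·3 = 15 | 3·0+1·3+2·6 = 15
M: 6·4+3·3 = 33 | 3·5+1·8+2·5 = 33
E: 6·0+3·2 = 6 | 3·0+1·4+2·1 = 6
X: 6·1+3·5 = 21 | 3·3+1·0+2·6 = 21
gcd(6,3,3,1,2) = 1

Coefficients: [6, 3, 3, 1, 2]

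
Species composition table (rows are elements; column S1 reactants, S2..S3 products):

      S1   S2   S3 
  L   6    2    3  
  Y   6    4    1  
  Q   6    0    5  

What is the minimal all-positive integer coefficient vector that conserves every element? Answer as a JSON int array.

Coefficients: [5, 6, 6]

L: 5·6 = 30 | 6·2+6·3 = 30
Y: 5·6 = 30 | 6·4+6·1 = 30
Q: 5·6 = 30 | 6·0+6·5 = 30
gcd(5,6,6) = 1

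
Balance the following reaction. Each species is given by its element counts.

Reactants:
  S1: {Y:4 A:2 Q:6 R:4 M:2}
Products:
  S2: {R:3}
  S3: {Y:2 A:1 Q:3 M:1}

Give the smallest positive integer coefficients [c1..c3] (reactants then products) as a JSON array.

Coefficients: [3, 4, 6]

Y: 3·4 = 12 | 4·0+6·2 = 12
A: 3·2 = 6 | 4·0+6·1 = 6
Q: 3·6 = 18 | 4·0+6·3 = 18
R: 3·4 = 12 | 4·3+6·0 = 12
M: 3·2 = 6 | 4·0+6·1 = 6
gcd(3,4,6) = 1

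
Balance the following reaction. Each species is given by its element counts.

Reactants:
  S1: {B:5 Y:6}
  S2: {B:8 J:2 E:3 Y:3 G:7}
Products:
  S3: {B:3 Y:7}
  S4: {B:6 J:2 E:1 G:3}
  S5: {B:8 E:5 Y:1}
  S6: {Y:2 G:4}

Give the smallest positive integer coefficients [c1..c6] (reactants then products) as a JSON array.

Coefficients: [3, 5, 3, 5, 2, 5]

B: 3·5+5·8 = 55 | 3·3+5·6+2·8+5·0 = 55
J: 3·0+5·2 = 10 | 3·0+5·2+2·0+5·0 = 10
E: 3·0+5·3 = 15 | 3·0+5·1+2·5+5·0 = 15
Y: 3·6+5·3 = 33 | 3·7+5·0+2·1+5·2 = 33
G: 3·0+5·7 = 35 | 3·0+5·3+2·0+5·4 = 35
gcd(3,5,3,5,2,5) = 1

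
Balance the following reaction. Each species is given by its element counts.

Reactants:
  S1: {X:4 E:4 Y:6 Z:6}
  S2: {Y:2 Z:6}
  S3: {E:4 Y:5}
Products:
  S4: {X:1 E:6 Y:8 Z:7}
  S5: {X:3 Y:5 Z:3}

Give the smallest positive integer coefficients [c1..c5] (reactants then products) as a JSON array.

Coefficients: [3, 5, 6, 6, 2]

X: 3·4+5·0+6·0 = 12 | 6·1+2·3 = 12
E: 3·4+5·0+6·4 = 36 | 6·6+2·0 = 36
Y: 3·6+5·2+6·5 = 58 | 6·8+2·5 = 58
Z: 3·6+5·6+6·0 = 48 | 6·7+2·3 = 48
gcd(3,5,6,6,2) = 1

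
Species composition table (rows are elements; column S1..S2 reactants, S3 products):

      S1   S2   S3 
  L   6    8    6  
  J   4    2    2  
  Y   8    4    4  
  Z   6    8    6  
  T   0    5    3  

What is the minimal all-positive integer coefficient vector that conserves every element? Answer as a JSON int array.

L: 1·6+3·8 = 30 | 5·6 = 30
J: 1·4+3·2 = 10 | 5·2 = 10
Y: 1·8+3·4 = 20 | 5·4 = 20
Z: 1·6+3·8 = 30 | 5·6 = 30
T: 1·0+3·5 = 15 | 5·3 = 15
gcd(1,3,5) = 1

Coefficients: [1, 3, 5]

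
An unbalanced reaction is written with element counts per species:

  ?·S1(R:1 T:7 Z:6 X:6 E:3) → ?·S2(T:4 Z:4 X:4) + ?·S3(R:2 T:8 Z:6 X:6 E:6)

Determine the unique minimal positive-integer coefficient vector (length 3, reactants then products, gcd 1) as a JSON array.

Coefficients: [4, 3, 2]

R: 4·1 = 4 | 3·0+2·2 = 4
T: 4·7 = 28 | 3·4+2·8 = 28
Z: 4·6 = 24 | 3·4+2·6 = 24
X: 4·6 = 24 | 3·4+2·6 = 24
E: 4·3 = 12 | 3·0+2·6 = 12
gcd(4,3,2) = 1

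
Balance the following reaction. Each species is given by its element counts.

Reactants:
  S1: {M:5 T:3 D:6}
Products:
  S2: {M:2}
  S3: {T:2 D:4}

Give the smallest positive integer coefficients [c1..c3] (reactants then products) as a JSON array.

Coefficients: [2, 5, 3]

M: 2·5 = 10 | 5·2+3·0 = 10
T: 2·3 = 6 | 5·0+3·2 = 6
D: 2·6 = 12 | 5·0+3·4 = 12
gcd(2,5,3) = 1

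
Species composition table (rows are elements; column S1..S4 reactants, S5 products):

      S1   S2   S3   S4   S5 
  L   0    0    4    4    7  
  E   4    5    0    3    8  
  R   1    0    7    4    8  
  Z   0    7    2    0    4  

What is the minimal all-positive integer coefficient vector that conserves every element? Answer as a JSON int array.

Coefficients: [1, 2, 1, 6, 4]

L: 1·0+2·0+1·4+6·4 = 28 | 4·7 = 28
E: 1·4+2·5+1·0+6·3 = 32 | 4·8 = 32
R: 1·1+2·0+1·7+6·4 = 32 | 4·8 = 32
Z: 1·0+2·7+1·2+6·0 = 16 | 4·4 = 16
gcd(1,2,1,6,4) = 1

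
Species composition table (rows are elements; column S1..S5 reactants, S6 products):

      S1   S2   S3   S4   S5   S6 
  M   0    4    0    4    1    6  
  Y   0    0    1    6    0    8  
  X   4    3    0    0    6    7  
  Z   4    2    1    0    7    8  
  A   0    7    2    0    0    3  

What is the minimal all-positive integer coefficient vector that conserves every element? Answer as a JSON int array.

M: 5·0+1·4+4·0+6·4+2·1 = 30 | 5·6 = 30
Y: 5·0+1·0+4·1+6·6+2·0 = 40 | 5·8 = 40
X: 5·4+1·3+4·0+6·0+2·6 = 35 | 5·7 = 35
Z: 5·4+1·2+4·1+6·0+2·7 = 40 | 5·8 = 40
A: 5·0+1·7+4·2+6·0+2·0 = 15 | 5·3 = 15
gcd(5,1,4,6,2,5) = 1

Coefficients: [5, 1, 4, 6, 2, 5]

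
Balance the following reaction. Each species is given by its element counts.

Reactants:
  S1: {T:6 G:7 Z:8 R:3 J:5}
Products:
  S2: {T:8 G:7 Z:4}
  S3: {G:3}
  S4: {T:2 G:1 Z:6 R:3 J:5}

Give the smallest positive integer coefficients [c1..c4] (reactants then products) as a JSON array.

T: 6·6 = 36 | 3·8+5·0+6·2 = 36
G: 6·7 = 42 | 3·7+5·3+6·1 = 42
Z: 6·8 = 48 | 3·4+5·0+6·6 = 48
R: 6·3 = 18 | 3·0+5·0+6·3 = 18
J: 6·5 = 30 | 3·0+5·0+6·5 = 30
gcd(6,3,5,6) = 1

Coefficients: [6, 3, 5, 6]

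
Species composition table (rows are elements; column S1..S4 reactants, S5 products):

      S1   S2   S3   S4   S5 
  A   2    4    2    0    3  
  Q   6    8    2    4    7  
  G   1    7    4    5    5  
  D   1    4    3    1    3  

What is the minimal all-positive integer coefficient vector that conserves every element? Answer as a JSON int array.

Coefficients: [3, 2, 2, 1, 6]

A: 3·2+2·4+2·2+1·0 = 18 | 6·3 = 18
Q: 3·6+2·8+2·2+1·4 = 42 | 6·7 = 42
G: 3·1+2·7+2·4+1·5 = 30 | 6·5 = 30
D: 3·1+2·4+2·3+1·1 = 18 | 6·3 = 18
gcd(3,2,2,1,6) = 1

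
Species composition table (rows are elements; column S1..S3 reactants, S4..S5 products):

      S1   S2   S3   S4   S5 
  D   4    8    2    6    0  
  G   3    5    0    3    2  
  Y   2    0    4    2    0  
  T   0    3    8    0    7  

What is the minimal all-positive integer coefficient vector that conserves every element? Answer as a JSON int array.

Coefficients: [3, 2, 1, 5, 2]

D: 3·4+2·8+1·2 = 30 | 5·6+2·0 = 30
G: 3·3+2·5+1·0 = 19 | 5·3+2·2 = 19
Y: 3·2+2·0+1·4 = 10 | 5·2+2·0 = 10
T: 3·0+2·3+1·8 = 14 | 5·0+2·7 = 14
gcd(3,2,1,5,2) = 1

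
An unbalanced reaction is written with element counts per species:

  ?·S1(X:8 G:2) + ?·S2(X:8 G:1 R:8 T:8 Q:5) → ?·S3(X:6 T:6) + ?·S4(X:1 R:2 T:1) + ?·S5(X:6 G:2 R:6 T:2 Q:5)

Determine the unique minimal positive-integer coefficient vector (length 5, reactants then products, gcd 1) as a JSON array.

X: 3·8+6·8 = 72 | 5·6+6·1+6·6 = 72
G: 3·2+6·1 = 12 | 5·0+6·0+6·2 = 12
R: 3·0+6·8 = 48 | 5·0+6·2+6·6 = 48
T: 3·0+6·8 = 48 | 5·6+6·1+6·2 = 48
Q: 3·0+6·5 = 30 | 5·0+6·0+6·5 = 30
gcd(3,6,5,6,6) = 1

Coefficients: [3, 6, 5, 6, 6]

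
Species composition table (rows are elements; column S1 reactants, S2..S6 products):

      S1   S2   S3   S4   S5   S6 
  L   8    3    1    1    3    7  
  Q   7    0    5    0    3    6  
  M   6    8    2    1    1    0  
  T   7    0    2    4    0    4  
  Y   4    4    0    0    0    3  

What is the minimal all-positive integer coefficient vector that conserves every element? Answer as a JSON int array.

Coefficients: [6, 3, 3, 5, 1, 4]

L: 6·8 = 48 | 3·3+3·1+5·1+1·3+4·7 = 48
Q: 6·7 = 42 | 3·0+3·5+5·0+1·3+4·6 = 42
M: 6·6 = 36 | 3·8+3·2+5·1+1·1+4·0 = 36
T: 6·7 = 42 | 3·0+3·2+5·4+1·0+4·4 = 42
Y: 6·4 = 24 | 3·4+3·0+5·0+1·0+4·3 = 24
gcd(6,3,3,5,1,4) = 1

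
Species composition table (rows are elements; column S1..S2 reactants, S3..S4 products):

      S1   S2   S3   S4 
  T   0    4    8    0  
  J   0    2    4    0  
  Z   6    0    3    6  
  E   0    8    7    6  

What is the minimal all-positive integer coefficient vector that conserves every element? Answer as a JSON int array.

T: 4·0+4·4 = 16 | 2·8+3·0 = 16
J: 4·0+4·2 = 8 | 2·4+3·0 = 8
Z: 4·6+4·0 = 24 | 2·3+3·6 = 24
E: 4·0+4·8 = 32 | 2·7+3·6 = 32
gcd(4,4,2,3) = 1

Coefficients: [4, 4, 2, 3]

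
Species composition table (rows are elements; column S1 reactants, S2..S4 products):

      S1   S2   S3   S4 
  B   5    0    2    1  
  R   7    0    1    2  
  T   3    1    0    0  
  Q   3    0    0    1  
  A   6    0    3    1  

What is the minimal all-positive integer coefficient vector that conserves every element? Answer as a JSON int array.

Coefficients: [1, 3, 1, 3]

B: 1·5 = 5 | 3·0+1·2+3·1 = 5
R: 1·7 = 7 | 3·0+1·1+3·2 = 7
T: 1·3 = 3 | 3·1+1·0+3·0 = 3
Q: 1·3 = 3 | 3·0+1·0+3·1 = 3
A: 1·6 = 6 | 3·0+1·3+3·1 = 6
gcd(1,3,1,3) = 1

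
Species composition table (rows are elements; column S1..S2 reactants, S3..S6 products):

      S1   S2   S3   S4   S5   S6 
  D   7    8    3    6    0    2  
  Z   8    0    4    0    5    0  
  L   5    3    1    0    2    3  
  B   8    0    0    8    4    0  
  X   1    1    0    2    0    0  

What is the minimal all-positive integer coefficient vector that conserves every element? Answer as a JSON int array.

D: 5·7+1·8 = 43 | 5·3+3·6+4·0+5·2 = 43
Z: 5·8+1·0 = 40 | 5·4+3·0+4·5+5·0 = 40
L: 5·5+1·3 = 28 | 5·1+3·0+4·2+5·3 = 28
B: 5·8+1·0 = 40 | 5·0+3·8+4·4+5·0 = 40
X: 5·1+1·1 = 6 | 5·0+3·2+4·0+5·0 = 6
gcd(5,1,5,3,4,5) = 1

Coefficients: [5, 1, 5, 3, 4, 5]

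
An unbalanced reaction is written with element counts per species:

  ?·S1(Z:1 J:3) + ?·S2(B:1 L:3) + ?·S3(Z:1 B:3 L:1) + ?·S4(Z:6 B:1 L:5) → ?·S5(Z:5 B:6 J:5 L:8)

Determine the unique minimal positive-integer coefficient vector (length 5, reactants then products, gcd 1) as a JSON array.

Z: 5·1+5·0+4·1+1·6 = 15 | 3·5 = 15
B: 5·0+5·1+4·3+1·1 = 18 | 3·6 = 18
J: 5·3+5·0+4·0+1·0 = 15 | 3·5 = 15
L: 5·0+5·3+4·1+1·5 = 24 | 3·8 = 24
gcd(5,5,4,1,3) = 1

Coefficients: [5, 5, 4, 1, 3]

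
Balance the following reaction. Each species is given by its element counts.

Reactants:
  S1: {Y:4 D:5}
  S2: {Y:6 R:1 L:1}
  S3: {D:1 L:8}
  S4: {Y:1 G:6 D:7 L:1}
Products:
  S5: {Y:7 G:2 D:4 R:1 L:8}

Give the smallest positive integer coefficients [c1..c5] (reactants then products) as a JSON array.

Y: 1·4+6·6+5·0+2·1 = 42 | 6·7 = 42
G: 1·0+6·0+5·0+2·6 = 12 | 6·2 = 12
D: 1·5+6·0+5·1+2·7 = 24 | 6·4 = 24
R: 1·0+6·1+5·0+2·0 = 6 | 6·1 = 6
L: 1·0+6·1+5·8+2·1 = 48 | 6·8 = 48
gcd(1,6,5,2,6) = 1

Coefficients: [1, 6, 5, 2, 6]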